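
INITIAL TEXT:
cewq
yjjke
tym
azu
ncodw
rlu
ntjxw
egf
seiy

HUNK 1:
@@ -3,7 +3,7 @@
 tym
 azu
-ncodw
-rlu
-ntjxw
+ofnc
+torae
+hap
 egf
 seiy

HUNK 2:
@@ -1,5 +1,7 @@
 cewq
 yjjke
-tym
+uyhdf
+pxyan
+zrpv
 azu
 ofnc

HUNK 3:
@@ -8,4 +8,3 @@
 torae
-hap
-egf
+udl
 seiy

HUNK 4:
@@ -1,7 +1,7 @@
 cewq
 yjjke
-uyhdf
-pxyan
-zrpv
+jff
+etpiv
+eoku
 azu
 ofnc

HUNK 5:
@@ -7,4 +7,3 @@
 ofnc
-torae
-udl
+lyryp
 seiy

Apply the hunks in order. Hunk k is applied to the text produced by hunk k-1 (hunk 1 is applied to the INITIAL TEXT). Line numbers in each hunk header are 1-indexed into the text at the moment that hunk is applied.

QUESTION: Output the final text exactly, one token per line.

Answer: cewq
yjjke
jff
etpiv
eoku
azu
ofnc
lyryp
seiy

Derivation:
Hunk 1: at line 3 remove [ncodw,rlu,ntjxw] add [ofnc,torae,hap] -> 9 lines: cewq yjjke tym azu ofnc torae hap egf seiy
Hunk 2: at line 1 remove [tym] add [uyhdf,pxyan,zrpv] -> 11 lines: cewq yjjke uyhdf pxyan zrpv azu ofnc torae hap egf seiy
Hunk 3: at line 8 remove [hap,egf] add [udl] -> 10 lines: cewq yjjke uyhdf pxyan zrpv azu ofnc torae udl seiy
Hunk 4: at line 1 remove [uyhdf,pxyan,zrpv] add [jff,etpiv,eoku] -> 10 lines: cewq yjjke jff etpiv eoku azu ofnc torae udl seiy
Hunk 5: at line 7 remove [torae,udl] add [lyryp] -> 9 lines: cewq yjjke jff etpiv eoku azu ofnc lyryp seiy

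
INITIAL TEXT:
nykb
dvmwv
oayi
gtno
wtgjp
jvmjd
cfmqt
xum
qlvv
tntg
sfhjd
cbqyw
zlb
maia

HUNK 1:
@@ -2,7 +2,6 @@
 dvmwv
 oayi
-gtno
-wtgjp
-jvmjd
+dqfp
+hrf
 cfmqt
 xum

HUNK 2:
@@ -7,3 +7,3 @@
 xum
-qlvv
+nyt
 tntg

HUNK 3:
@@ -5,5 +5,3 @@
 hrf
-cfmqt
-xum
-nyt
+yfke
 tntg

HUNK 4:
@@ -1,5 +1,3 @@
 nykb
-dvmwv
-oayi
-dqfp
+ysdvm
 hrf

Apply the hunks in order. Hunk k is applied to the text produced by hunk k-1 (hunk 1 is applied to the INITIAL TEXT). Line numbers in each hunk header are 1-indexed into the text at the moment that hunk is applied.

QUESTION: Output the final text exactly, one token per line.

Hunk 1: at line 2 remove [gtno,wtgjp,jvmjd] add [dqfp,hrf] -> 13 lines: nykb dvmwv oayi dqfp hrf cfmqt xum qlvv tntg sfhjd cbqyw zlb maia
Hunk 2: at line 7 remove [qlvv] add [nyt] -> 13 lines: nykb dvmwv oayi dqfp hrf cfmqt xum nyt tntg sfhjd cbqyw zlb maia
Hunk 3: at line 5 remove [cfmqt,xum,nyt] add [yfke] -> 11 lines: nykb dvmwv oayi dqfp hrf yfke tntg sfhjd cbqyw zlb maia
Hunk 4: at line 1 remove [dvmwv,oayi,dqfp] add [ysdvm] -> 9 lines: nykb ysdvm hrf yfke tntg sfhjd cbqyw zlb maia

Answer: nykb
ysdvm
hrf
yfke
tntg
sfhjd
cbqyw
zlb
maia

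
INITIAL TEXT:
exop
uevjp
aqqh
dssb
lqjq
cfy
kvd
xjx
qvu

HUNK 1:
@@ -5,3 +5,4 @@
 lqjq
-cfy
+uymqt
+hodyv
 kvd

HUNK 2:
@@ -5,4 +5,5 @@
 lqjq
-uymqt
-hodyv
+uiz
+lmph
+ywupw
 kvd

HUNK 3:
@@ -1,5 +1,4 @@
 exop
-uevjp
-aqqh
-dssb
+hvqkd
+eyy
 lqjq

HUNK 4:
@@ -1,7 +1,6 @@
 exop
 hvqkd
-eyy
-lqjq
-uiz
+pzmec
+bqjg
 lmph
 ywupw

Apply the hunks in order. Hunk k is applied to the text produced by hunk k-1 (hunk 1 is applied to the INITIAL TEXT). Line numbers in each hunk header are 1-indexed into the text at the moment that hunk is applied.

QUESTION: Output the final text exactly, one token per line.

Hunk 1: at line 5 remove [cfy] add [uymqt,hodyv] -> 10 lines: exop uevjp aqqh dssb lqjq uymqt hodyv kvd xjx qvu
Hunk 2: at line 5 remove [uymqt,hodyv] add [uiz,lmph,ywupw] -> 11 lines: exop uevjp aqqh dssb lqjq uiz lmph ywupw kvd xjx qvu
Hunk 3: at line 1 remove [uevjp,aqqh,dssb] add [hvqkd,eyy] -> 10 lines: exop hvqkd eyy lqjq uiz lmph ywupw kvd xjx qvu
Hunk 4: at line 1 remove [eyy,lqjq,uiz] add [pzmec,bqjg] -> 9 lines: exop hvqkd pzmec bqjg lmph ywupw kvd xjx qvu

Answer: exop
hvqkd
pzmec
bqjg
lmph
ywupw
kvd
xjx
qvu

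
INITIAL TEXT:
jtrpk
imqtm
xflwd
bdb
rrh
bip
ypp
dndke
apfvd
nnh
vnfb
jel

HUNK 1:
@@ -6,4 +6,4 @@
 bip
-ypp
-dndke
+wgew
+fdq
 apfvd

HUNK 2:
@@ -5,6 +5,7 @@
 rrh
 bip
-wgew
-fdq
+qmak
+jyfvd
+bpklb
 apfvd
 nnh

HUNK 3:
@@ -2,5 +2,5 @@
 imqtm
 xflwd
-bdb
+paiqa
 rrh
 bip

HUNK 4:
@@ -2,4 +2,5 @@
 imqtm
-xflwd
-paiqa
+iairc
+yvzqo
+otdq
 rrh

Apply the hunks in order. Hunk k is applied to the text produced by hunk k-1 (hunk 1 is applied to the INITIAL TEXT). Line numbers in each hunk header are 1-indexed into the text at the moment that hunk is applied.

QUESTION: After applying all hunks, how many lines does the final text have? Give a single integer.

Answer: 14

Derivation:
Hunk 1: at line 6 remove [ypp,dndke] add [wgew,fdq] -> 12 lines: jtrpk imqtm xflwd bdb rrh bip wgew fdq apfvd nnh vnfb jel
Hunk 2: at line 5 remove [wgew,fdq] add [qmak,jyfvd,bpklb] -> 13 lines: jtrpk imqtm xflwd bdb rrh bip qmak jyfvd bpklb apfvd nnh vnfb jel
Hunk 3: at line 2 remove [bdb] add [paiqa] -> 13 lines: jtrpk imqtm xflwd paiqa rrh bip qmak jyfvd bpklb apfvd nnh vnfb jel
Hunk 4: at line 2 remove [xflwd,paiqa] add [iairc,yvzqo,otdq] -> 14 lines: jtrpk imqtm iairc yvzqo otdq rrh bip qmak jyfvd bpklb apfvd nnh vnfb jel
Final line count: 14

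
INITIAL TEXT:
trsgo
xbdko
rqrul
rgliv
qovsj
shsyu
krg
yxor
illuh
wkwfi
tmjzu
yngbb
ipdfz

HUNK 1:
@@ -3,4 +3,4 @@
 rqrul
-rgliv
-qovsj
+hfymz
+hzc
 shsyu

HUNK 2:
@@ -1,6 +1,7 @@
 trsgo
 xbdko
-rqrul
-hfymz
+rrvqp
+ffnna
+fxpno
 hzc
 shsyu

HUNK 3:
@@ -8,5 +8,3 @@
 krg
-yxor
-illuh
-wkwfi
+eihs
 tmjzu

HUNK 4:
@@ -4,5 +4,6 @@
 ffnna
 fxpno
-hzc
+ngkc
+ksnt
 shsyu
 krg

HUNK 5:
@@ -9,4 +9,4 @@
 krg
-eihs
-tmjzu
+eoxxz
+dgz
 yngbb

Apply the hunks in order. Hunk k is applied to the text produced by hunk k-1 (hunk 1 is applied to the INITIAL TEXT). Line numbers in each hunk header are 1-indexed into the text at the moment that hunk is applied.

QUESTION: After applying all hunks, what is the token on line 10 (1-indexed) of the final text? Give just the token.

Answer: eoxxz

Derivation:
Hunk 1: at line 3 remove [rgliv,qovsj] add [hfymz,hzc] -> 13 lines: trsgo xbdko rqrul hfymz hzc shsyu krg yxor illuh wkwfi tmjzu yngbb ipdfz
Hunk 2: at line 1 remove [rqrul,hfymz] add [rrvqp,ffnna,fxpno] -> 14 lines: trsgo xbdko rrvqp ffnna fxpno hzc shsyu krg yxor illuh wkwfi tmjzu yngbb ipdfz
Hunk 3: at line 8 remove [yxor,illuh,wkwfi] add [eihs] -> 12 lines: trsgo xbdko rrvqp ffnna fxpno hzc shsyu krg eihs tmjzu yngbb ipdfz
Hunk 4: at line 4 remove [hzc] add [ngkc,ksnt] -> 13 lines: trsgo xbdko rrvqp ffnna fxpno ngkc ksnt shsyu krg eihs tmjzu yngbb ipdfz
Hunk 5: at line 9 remove [eihs,tmjzu] add [eoxxz,dgz] -> 13 lines: trsgo xbdko rrvqp ffnna fxpno ngkc ksnt shsyu krg eoxxz dgz yngbb ipdfz
Final line 10: eoxxz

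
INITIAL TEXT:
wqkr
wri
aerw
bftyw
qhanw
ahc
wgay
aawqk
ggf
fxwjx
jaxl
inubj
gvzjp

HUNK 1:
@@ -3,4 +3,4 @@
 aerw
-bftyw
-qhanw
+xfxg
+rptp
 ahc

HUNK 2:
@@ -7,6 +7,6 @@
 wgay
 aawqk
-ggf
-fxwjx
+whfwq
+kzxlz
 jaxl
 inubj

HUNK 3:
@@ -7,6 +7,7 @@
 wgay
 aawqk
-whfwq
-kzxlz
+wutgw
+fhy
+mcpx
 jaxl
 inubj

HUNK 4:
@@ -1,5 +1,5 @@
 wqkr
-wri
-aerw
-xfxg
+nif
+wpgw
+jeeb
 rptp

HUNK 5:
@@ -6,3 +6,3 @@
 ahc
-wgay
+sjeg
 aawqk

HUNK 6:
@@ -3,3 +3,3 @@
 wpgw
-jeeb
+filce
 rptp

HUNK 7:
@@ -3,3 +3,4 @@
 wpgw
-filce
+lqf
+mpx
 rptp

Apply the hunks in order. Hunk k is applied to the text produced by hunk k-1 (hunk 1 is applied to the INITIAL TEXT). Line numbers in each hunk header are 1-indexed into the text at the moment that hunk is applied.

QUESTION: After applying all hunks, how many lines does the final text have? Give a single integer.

Answer: 15

Derivation:
Hunk 1: at line 3 remove [bftyw,qhanw] add [xfxg,rptp] -> 13 lines: wqkr wri aerw xfxg rptp ahc wgay aawqk ggf fxwjx jaxl inubj gvzjp
Hunk 2: at line 7 remove [ggf,fxwjx] add [whfwq,kzxlz] -> 13 lines: wqkr wri aerw xfxg rptp ahc wgay aawqk whfwq kzxlz jaxl inubj gvzjp
Hunk 3: at line 7 remove [whfwq,kzxlz] add [wutgw,fhy,mcpx] -> 14 lines: wqkr wri aerw xfxg rptp ahc wgay aawqk wutgw fhy mcpx jaxl inubj gvzjp
Hunk 4: at line 1 remove [wri,aerw,xfxg] add [nif,wpgw,jeeb] -> 14 lines: wqkr nif wpgw jeeb rptp ahc wgay aawqk wutgw fhy mcpx jaxl inubj gvzjp
Hunk 5: at line 6 remove [wgay] add [sjeg] -> 14 lines: wqkr nif wpgw jeeb rptp ahc sjeg aawqk wutgw fhy mcpx jaxl inubj gvzjp
Hunk 6: at line 3 remove [jeeb] add [filce] -> 14 lines: wqkr nif wpgw filce rptp ahc sjeg aawqk wutgw fhy mcpx jaxl inubj gvzjp
Hunk 7: at line 3 remove [filce] add [lqf,mpx] -> 15 lines: wqkr nif wpgw lqf mpx rptp ahc sjeg aawqk wutgw fhy mcpx jaxl inubj gvzjp
Final line count: 15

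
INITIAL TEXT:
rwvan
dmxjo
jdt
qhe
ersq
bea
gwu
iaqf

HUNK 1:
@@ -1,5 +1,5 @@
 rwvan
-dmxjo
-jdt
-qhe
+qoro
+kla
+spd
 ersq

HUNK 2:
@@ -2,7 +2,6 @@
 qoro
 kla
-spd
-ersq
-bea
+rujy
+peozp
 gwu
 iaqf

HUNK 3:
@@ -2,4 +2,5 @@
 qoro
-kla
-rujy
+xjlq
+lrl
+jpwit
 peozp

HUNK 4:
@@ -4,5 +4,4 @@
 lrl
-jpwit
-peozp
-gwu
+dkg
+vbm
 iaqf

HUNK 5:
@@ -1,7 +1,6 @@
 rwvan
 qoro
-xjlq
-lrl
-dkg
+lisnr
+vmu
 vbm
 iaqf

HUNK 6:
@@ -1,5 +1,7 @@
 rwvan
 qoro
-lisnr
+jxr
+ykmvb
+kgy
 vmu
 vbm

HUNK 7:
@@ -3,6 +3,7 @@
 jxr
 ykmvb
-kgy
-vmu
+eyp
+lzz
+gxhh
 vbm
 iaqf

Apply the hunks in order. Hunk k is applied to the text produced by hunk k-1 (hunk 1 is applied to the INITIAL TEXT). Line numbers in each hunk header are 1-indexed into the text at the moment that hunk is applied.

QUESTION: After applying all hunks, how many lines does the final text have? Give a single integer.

Hunk 1: at line 1 remove [dmxjo,jdt,qhe] add [qoro,kla,spd] -> 8 lines: rwvan qoro kla spd ersq bea gwu iaqf
Hunk 2: at line 2 remove [spd,ersq,bea] add [rujy,peozp] -> 7 lines: rwvan qoro kla rujy peozp gwu iaqf
Hunk 3: at line 2 remove [kla,rujy] add [xjlq,lrl,jpwit] -> 8 lines: rwvan qoro xjlq lrl jpwit peozp gwu iaqf
Hunk 4: at line 4 remove [jpwit,peozp,gwu] add [dkg,vbm] -> 7 lines: rwvan qoro xjlq lrl dkg vbm iaqf
Hunk 5: at line 1 remove [xjlq,lrl,dkg] add [lisnr,vmu] -> 6 lines: rwvan qoro lisnr vmu vbm iaqf
Hunk 6: at line 1 remove [lisnr] add [jxr,ykmvb,kgy] -> 8 lines: rwvan qoro jxr ykmvb kgy vmu vbm iaqf
Hunk 7: at line 3 remove [kgy,vmu] add [eyp,lzz,gxhh] -> 9 lines: rwvan qoro jxr ykmvb eyp lzz gxhh vbm iaqf
Final line count: 9

Answer: 9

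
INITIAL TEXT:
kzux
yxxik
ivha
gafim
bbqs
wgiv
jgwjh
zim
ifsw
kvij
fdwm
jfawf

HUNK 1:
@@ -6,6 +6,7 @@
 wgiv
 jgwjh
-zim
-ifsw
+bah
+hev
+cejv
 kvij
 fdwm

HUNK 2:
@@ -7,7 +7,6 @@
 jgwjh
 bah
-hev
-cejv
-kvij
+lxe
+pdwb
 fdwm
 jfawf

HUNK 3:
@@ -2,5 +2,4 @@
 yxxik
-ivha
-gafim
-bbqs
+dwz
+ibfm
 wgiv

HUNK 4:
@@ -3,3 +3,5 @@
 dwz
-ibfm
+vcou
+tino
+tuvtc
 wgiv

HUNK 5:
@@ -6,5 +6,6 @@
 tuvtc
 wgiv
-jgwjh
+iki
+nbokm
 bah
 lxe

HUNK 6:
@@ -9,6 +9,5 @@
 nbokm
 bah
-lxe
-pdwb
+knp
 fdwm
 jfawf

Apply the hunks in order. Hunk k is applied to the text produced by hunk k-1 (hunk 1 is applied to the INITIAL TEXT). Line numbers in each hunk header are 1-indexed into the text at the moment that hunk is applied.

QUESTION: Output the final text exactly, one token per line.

Hunk 1: at line 6 remove [zim,ifsw] add [bah,hev,cejv] -> 13 lines: kzux yxxik ivha gafim bbqs wgiv jgwjh bah hev cejv kvij fdwm jfawf
Hunk 2: at line 7 remove [hev,cejv,kvij] add [lxe,pdwb] -> 12 lines: kzux yxxik ivha gafim bbqs wgiv jgwjh bah lxe pdwb fdwm jfawf
Hunk 3: at line 2 remove [ivha,gafim,bbqs] add [dwz,ibfm] -> 11 lines: kzux yxxik dwz ibfm wgiv jgwjh bah lxe pdwb fdwm jfawf
Hunk 4: at line 3 remove [ibfm] add [vcou,tino,tuvtc] -> 13 lines: kzux yxxik dwz vcou tino tuvtc wgiv jgwjh bah lxe pdwb fdwm jfawf
Hunk 5: at line 6 remove [jgwjh] add [iki,nbokm] -> 14 lines: kzux yxxik dwz vcou tino tuvtc wgiv iki nbokm bah lxe pdwb fdwm jfawf
Hunk 6: at line 9 remove [lxe,pdwb] add [knp] -> 13 lines: kzux yxxik dwz vcou tino tuvtc wgiv iki nbokm bah knp fdwm jfawf

Answer: kzux
yxxik
dwz
vcou
tino
tuvtc
wgiv
iki
nbokm
bah
knp
fdwm
jfawf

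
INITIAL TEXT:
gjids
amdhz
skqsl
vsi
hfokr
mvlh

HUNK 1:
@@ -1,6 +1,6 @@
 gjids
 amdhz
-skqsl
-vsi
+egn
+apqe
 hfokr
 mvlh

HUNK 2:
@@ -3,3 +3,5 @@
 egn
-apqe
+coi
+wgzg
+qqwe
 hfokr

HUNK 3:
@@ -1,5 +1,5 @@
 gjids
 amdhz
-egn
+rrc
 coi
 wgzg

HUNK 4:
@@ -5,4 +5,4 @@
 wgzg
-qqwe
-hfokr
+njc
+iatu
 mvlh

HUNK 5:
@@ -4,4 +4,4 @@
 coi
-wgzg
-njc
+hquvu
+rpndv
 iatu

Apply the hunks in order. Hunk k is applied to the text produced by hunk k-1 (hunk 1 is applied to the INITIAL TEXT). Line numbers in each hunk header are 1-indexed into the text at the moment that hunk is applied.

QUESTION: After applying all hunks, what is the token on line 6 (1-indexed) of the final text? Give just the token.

Hunk 1: at line 1 remove [skqsl,vsi] add [egn,apqe] -> 6 lines: gjids amdhz egn apqe hfokr mvlh
Hunk 2: at line 3 remove [apqe] add [coi,wgzg,qqwe] -> 8 lines: gjids amdhz egn coi wgzg qqwe hfokr mvlh
Hunk 3: at line 1 remove [egn] add [rrc] -> 8 lines: gjids amdhz rrc coi wgzg qqwe hfokr mvlh
Hunk 4: at line 5 remove [qqwe,hfokr] add [njc,iatu] -> 8 lines: gjids amdhz rrc coi wgzg njc iatu mvlh
Hunk 5: at line 4 remove [wgzg,njc] add [hquvu,rpndv] -> 8 lines: gjids amdhz rrc coi hquvu rpndv iatu mvlh
Final line 6: rpndv

Answer: rpndv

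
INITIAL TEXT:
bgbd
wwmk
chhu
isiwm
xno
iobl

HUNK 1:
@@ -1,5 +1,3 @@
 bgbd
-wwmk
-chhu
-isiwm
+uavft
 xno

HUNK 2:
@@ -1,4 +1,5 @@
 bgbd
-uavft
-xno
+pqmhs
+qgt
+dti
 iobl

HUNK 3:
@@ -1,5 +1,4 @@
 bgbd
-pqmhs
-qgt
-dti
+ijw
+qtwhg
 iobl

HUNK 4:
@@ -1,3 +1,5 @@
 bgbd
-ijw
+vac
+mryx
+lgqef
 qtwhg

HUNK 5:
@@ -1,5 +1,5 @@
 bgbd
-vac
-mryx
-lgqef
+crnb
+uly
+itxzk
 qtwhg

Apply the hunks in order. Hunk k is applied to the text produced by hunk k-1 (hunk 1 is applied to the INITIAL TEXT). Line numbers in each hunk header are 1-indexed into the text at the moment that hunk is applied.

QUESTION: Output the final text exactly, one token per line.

Hunk 1: at line 1 remove [wwmk,chhu,isiwm] add [uavft] -> 4 lines: bgbd uavft xno iobl
Hunk 2: at line 1 remove [uavft,xno] add [pqmhs,qgt,dti] -> 5 lines: bgbd pqmhs qgt dti iobl
Hunk 3: at line 1 remove [pqmhs,qgt,dti] add [ijw,qtwhg] -> 4 lines: bgbd ijw qtwhg iobl
Hunk 4: at line 1 remove [ijw] add [vac,mryx,lgqef] -> 6 lines: bgbd vac mryx lgqef qtwhg iobl
Hunk 5: at line 1 remove [vac,mryx,lgqef] add [crnb,uly,itxzk] -> 6 lines: bgbd crnb uly itxzk qtwhg iobl

Answer: bgbd
crnb
uly
itxzk
qtwhg
iobl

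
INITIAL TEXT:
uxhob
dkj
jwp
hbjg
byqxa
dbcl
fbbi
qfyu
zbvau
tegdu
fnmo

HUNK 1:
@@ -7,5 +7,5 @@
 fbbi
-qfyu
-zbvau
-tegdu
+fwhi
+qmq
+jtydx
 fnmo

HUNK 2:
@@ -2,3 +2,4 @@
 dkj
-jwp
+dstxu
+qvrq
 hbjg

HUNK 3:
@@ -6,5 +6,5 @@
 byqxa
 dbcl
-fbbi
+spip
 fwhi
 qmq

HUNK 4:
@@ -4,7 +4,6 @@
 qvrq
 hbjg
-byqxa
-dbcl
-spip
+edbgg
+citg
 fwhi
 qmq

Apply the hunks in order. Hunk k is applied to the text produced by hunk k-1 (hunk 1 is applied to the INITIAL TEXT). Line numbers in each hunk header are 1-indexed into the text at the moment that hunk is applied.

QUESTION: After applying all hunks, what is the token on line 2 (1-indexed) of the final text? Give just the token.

Hunk 1: at line 7 remove [qfyu,zbvau,tegdu] add [fwhi,qmq,jtydx] -> 11 lines: uxhob dkj jwp hbjg byqxa dbcl fbbi fwhi qmq jtydx fnmo
Hunk 2: at line 2 remove [jwp] add [dstxu,qvrq] -> 12 lines: uxhob dkj dstxu qvrq hbjg byqxa dbcl fbbi fwhi qmq jtydx fnmo
Hunk 3: at line 6 remove [fbbi] add [spip] -> 12 lines: uxhob dkj dstxu qvrq hbjg byqxa dbcl spip fwhi qmq jtydx fnmo
Hunk 4: at line 4 remove [byqxa,dbcl,spip] add [edbgg,citg] -> 11 lines: uxhob dkj dstxu qvrq hbjg edbgg citg fwhi qmq jtydx fnmo
Final line 2: dkj

Answer: dkj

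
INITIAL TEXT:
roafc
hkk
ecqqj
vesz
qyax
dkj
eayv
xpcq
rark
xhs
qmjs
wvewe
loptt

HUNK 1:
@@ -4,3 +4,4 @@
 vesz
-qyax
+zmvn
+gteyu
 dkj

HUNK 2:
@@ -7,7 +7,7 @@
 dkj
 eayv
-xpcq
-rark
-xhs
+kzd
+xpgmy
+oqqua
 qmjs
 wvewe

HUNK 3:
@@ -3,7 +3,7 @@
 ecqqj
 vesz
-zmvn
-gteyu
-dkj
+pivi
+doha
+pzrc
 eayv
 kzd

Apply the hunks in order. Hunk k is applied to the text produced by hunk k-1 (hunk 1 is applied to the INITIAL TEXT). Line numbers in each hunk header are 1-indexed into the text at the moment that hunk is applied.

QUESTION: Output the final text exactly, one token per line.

Hunk 1: at line 4 remove [qyax] add [zmvn,gteyu] -> 14 lines: roafc hkk ecqqj vesz zmvn gteyu dkj eayv xpcq rark xhs qmjs wvewe loptt
Hunk 2: at line 7 remove [xpcq,rark,xhs] add [kzd,xpgmy,oqqua] -> 14 lines: roafc hkk ecqqj vesz zmvn gteyu dkj eayv kzd xpgmy oqqua qmjs wvewe loptt
Hunk 3: at line 3 remove [zmvn,gteyu,dkj] add [pivi,doha,pzrc] -> 14 lines: roafc hkk ecqqj vesz pivi doha pzrc eayv kzd xpgmy oqqua qmjs wvewe loptt

Answer: roafc
hkk
ecqqj
vesz
pivi
doha
pzrc
eayv
kzd
xpgmy
oqqua
qmjs
wvewe
loptt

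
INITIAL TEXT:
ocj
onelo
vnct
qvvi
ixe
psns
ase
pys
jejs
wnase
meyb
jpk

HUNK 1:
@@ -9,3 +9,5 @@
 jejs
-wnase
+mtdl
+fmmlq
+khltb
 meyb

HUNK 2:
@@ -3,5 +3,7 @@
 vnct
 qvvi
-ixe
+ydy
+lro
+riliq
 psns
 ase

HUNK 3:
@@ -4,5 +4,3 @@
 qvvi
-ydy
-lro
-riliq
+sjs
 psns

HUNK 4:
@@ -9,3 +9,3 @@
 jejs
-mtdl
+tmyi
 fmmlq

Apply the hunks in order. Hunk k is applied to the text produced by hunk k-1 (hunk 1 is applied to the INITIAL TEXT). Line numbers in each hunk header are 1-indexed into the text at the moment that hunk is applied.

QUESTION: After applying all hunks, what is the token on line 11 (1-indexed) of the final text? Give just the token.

Answer: fmmlq

Derivation:
Hunk 1: at line 9 remove [wnase] add [mtdl,fmmlq,khltb] -> 14 lines: ocj onelo vnct qvvi ixe psns ase pys jejs mtdl fmmlq khltb meyb jpk
Hunk 2: at line 3 remove [ixe] add [ydy,lro,riliq] -> 16 lines: ocj onelo vnct qvvi ydy lro riliq psns ase pys jejs mtdl fmmlq khltb meyb jpk
Hunk 3: at line 4 remove [ydy,lro,riliq] add [sjs] -> 14 lines: ocj onelo vnct qvvi sjs psns ase pys jejs mtdl fmmlq khltb meyb jpk
Hunk 4: at line 9 remove [mtdl] add [tmyi] -> 14 lines: ocj onelo vnct qvvi sjs psns ase pys jejs tmyi fmmlq khltb meyb jpk
Final line 11: fmmlq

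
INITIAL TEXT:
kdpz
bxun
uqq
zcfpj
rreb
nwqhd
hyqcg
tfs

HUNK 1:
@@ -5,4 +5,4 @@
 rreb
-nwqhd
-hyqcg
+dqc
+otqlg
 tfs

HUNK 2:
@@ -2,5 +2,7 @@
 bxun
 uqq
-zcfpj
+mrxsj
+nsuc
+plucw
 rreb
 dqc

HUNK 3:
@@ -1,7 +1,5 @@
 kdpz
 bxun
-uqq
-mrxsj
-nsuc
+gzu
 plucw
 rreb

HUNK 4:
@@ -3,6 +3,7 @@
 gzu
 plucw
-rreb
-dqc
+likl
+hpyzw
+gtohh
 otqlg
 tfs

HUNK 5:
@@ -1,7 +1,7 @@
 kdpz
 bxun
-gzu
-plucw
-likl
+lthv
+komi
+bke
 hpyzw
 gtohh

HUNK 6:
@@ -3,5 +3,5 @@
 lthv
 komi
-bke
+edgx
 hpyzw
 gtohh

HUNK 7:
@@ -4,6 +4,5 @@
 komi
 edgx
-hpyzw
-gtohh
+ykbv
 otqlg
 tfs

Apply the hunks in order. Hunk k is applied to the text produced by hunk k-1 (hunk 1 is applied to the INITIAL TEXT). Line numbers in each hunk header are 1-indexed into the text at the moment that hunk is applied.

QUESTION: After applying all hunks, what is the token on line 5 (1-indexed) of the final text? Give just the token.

Answer: edgx

Derivation:
Hunk 1: at line 5 remove [nwqhd,hyqcg] add [dqc,otqlg] -> 8 lines: kdpz bxun uqq zcfpj rreb dqc otqlg tfs
Hunk 2: at line 2 remove [zcfpj] add [mrxsj,nsuc,plucw] -> 10 lines: kdpz bxun uqq mrxsj nsuc plucw rreb dqc otqlg tfs
Hunk 3: at line 1 remove [uqq,mrxsj,nsuc] add [gzu] -> 8 lines: kdpz bxun gzu plucw rreb dqc otqlg tfs
Hunk 4: at line 3 remove [rreb,dqc] add [likl,hpyzw,gtohh] -> 9 lines: kdpz bxun gzu plucw likl hpyzw gtohh otqlg tfs
Hunk 5: at line 1 remove [gzu,plucw,likl] add [lthv,komi,bke] -> 9 lines: kdpz bxun lthv komi bke hpyzw gtohh otqlg tfs
Hunk 6: at line 3 remove [bke] add [edgx] -> 9 lines: kdpz bxun lthv komi edgx hpyzw gtohh otqlg tfs
Hunk 7: at line 4 remove [hpyzw,gtohh] add [ykbv] -> 8 lines: kdpz bxun lthv komi edgx ykbv otqlg tfs
Final line 5: edgx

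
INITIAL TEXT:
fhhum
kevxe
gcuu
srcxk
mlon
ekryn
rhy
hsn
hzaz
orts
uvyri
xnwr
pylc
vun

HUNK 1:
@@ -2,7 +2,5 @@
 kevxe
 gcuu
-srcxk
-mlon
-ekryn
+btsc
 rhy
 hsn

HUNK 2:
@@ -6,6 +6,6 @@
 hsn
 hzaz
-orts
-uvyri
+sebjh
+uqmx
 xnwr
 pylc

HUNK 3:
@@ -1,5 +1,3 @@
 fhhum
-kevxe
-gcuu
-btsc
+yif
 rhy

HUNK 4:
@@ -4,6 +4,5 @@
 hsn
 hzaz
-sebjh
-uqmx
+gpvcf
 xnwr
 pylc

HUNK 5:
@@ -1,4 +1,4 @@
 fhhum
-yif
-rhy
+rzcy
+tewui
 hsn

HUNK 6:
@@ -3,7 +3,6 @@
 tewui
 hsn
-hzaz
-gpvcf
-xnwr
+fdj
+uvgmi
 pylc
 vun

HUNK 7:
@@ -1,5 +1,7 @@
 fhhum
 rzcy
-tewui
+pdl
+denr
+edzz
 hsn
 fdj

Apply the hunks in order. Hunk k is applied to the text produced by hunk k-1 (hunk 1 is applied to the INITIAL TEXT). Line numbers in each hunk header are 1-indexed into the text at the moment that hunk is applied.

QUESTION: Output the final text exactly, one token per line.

Answer: fhhum
rzcy
pdl
denr
edzz
hsn
fdj
uvgmi
pylc
vun

Derivation:
Hunk 1: at line 2 remove [srcxk,mlon,ekryn] add [btsc] -> 12 lines: fhhum kevxe gcuu btsc rhy hsn hzaz orts uvyri xnwr pylc vun
Hunk 2: at line 6 remove [orts,uvyri] add [sebjh,uqmx] -> 12 lines: fhhum kevxe gcuu btsc rhy hsn hzaz sebjh uqmx xnwr pylc vun
Hunk 3: at line 1 remove [kevxe,gcuu,btsc] add [yif] -> 10 lines: fhhum yif rhy hsn hzaz sebjh uqmx xnwr pylc vun
Hunk 4: at line 4 remove [sebjh,uqmx] add [gpvcf] -> 9 lines: fhhum yif rhy hsn hzaz gpvcf xnwr pylc vun
Hunk 5: at line 1 remove [yif,rhy] add [rzcy,tewui] -> 9 lines: fhhum rzcy tewui hsn hzaz gpvcf xnwr pylc vun
Hunk 6: at line 3 remove [hzaz,gpvcf,xnwr] add [fdj,uvgmi] -> 8 lines: fhhum rzcy tewui hsn fdj uvgmi pylc vun
Hunk 7: at line 1 remove [tewui] add [pdl,denr,edzz] -> 10 lines: fhhum rzcy pdl denr edzz hsn fdj uvgmi pylc vun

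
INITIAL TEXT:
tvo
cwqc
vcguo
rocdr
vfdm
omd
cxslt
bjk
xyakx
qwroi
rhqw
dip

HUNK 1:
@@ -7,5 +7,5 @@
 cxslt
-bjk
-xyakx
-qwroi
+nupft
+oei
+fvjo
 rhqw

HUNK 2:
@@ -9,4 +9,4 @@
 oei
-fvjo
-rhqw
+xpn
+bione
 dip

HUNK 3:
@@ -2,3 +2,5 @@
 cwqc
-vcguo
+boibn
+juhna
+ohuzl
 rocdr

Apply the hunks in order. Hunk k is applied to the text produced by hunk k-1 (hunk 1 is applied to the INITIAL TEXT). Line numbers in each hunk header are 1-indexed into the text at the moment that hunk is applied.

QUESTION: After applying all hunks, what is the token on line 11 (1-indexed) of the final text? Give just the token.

Hunk 1: at line 7 remove [bjk,xyakx,qwroi] add [nupft,oei,fvjo] -> 12 lines: tvo cwqc vcguo rocdr vfdm omd cxslt nupft oei fvjo rhqw dip
Hunk 2: at line 9 remove [fvjo,rhqw] add [xpn,bione] -> 12 lines: tvo cwqc vcguo rocdr vfdm omd cxslt nupft oei xpn bione dip
Hunk 3: at line 2 remove [vcguo] add [boibn,juhna,ohuzl] -> 14 lines: tvo cwqc boibn juhna ohuzl rocdr vfdm omd cxslt nupft oei xpn bione dip
Final line 11: oei

Answer: oei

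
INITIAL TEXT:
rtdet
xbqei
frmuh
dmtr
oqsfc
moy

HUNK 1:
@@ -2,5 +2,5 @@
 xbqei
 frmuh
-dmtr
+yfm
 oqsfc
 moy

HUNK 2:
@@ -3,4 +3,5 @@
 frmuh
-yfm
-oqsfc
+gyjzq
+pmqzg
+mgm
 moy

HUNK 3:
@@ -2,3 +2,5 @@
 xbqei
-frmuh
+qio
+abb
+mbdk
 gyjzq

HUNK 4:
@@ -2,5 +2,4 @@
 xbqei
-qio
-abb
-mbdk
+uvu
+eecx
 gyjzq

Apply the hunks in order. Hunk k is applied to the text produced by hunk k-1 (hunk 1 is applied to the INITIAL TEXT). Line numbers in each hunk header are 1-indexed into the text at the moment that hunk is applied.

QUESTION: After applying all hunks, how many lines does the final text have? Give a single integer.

Answer: 8

Derivation:
Hunk 1: at line 2 remove [dmtr] add [yfm] -> 6 lines: rtdet xbqei frmuh yfm oqsfc moy
Hunk 2: at line 3 remove [yfm,oqsfc] add [gyjzq,pmqzg,mgm] -> 7 lines: rtdet xbqei frmuh gyjzq pmqzg mgm moy
Hunk 3: at line 2 remove [frmuh] add [qio,abb,mbdk] -> 9 lines: rtdet xbqei qio abb mbdk gyjzq pmqzg mgm moy
Hunk 4: at line 2 remove [qio,abb,mbdk] add [uvu,eecx] -> 8 lines: rtdet xbqei uvu eecx gyjzq pmqzg mgm moy
Final line count: 8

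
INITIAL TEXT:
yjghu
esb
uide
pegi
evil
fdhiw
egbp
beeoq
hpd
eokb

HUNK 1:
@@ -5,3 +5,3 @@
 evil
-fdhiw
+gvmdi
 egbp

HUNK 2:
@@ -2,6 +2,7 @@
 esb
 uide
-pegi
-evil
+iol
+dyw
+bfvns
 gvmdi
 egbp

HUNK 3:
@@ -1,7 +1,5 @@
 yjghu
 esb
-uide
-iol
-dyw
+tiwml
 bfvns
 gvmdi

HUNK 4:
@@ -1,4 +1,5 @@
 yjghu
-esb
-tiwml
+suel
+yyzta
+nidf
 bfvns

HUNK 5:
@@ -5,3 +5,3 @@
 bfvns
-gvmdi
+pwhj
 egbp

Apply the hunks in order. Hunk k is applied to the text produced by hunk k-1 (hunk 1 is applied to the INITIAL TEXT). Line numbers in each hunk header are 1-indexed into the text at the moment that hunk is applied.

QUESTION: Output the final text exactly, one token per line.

Answer: yjghu
suel
yyzta
nidf
bfvns
pwhj
egbp
beeoq
hpd
eokb

Derivation:
Hunk 1: at line 5 remove [fdhiw] add [gvmdi] -> 10 lines: yjghu esb uide pegi evil gvmdi egbp beeoq hpd eokb
Hunk 2: at line 2 remove [pegi,evil] add [iol,dyw,bfvns] -> 11 lines: yjghu esb uide iol dyw bfvns gvmdi egbp beeoq hpd eokb
Hunk 3: at line 1 remove [uide,iol,dyw] add [tiwml] -> 9 lines: yjghu esb tiwml bfvns gvmdi egbp beeoq hpd eokb
Hunk 4: at line 1 remove [esb,tiwml] add [suel,yyzta,nidf] -> 10 lines: yjghu suel yyzta nidf bfvns gvmdi egbp beeoq hpd eokb
Hunk 5: at line 5 remove [gvmdi] add [pwhj] -> 10 lines: yjghu suel yyzta nidf bfvns pwhj egbp beeoq hpd eokb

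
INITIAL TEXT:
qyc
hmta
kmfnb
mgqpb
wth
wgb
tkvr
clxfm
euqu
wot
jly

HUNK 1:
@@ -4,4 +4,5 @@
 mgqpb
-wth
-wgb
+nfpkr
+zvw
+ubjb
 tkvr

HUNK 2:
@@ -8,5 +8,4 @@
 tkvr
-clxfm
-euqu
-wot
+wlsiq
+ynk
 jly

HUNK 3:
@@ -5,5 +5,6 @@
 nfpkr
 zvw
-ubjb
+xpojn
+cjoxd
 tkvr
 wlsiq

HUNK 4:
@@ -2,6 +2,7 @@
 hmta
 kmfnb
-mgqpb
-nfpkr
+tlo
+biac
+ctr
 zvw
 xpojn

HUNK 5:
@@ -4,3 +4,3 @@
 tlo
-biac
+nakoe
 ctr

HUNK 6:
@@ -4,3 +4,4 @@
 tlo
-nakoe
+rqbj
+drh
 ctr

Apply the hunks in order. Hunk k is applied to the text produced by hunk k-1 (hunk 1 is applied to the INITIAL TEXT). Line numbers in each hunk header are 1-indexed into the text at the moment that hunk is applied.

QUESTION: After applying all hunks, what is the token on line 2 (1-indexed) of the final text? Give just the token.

Hunk 1: at line 4 remove [wth,wgb] add [nfpkr,zvw,ubjb] -> 12 lines: qyc hmta kmfnb mgqpb nfpkr zvw ubjb tkvr clxfm euqu wot jly
Hunk 2: at line 8 remove [clxfm,euqu,wot] add [wlsiq,ynk] -> 11 lines: qyc hmta kmfnb mgqpb nfpkr zvw ubjb tkvr wlsiq ynk jly
Hunk 3: at line 5 remove [ubjb] add [xpojn,cjoxd] -> 12 lines: qyc hmta kmfnb mgqpb nfpkr zvw xpojn cjoxd tkvr wlsiq ynk jly
Hunk 4: at line 2 remove [mgqpb,nfpkr] add [tlo,biac,ctr] -> 13 lines: qyc hmta kmfnb tlo biac ctr zvw xpojn cjoxd tkvr wlsiq ynk jly
Hunk 5: at line 4 remove [biac] add [nakoe] -> 13 lines: qyc hmta kmfnb tlo nakoe ctr zvw xpojn cjoxd tkvr wlsiq ynk jly
Hunk 6: at line 4 remove [nakoe] add [rqbj,drh] -> 14 lines: qyc hmta kmfnb tlo rqbj drh ctr zvw xpojn cjoxd tkvr wlsiq ynk jly
Final line 2: hmta

Answer: hmta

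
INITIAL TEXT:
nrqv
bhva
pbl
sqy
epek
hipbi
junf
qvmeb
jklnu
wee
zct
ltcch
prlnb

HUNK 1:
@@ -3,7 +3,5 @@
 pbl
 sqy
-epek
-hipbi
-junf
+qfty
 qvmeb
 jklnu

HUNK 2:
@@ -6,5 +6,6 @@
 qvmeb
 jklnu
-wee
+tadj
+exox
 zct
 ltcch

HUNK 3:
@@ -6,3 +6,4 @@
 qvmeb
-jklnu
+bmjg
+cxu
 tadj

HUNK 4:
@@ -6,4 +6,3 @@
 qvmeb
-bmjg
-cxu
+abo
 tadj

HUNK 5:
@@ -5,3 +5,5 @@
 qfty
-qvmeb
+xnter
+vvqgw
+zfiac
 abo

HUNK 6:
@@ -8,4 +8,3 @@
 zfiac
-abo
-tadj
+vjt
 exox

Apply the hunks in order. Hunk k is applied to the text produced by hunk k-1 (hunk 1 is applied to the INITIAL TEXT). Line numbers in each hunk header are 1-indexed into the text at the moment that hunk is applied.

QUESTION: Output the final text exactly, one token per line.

Hunk 1: at line 3 remove [epek,hipbi,junf] add [qfty] -> 11 lines: nrqv bhva pbl sqy qfty qvmeb jklnu wee zct ltcch prlnb
Hunk 2: at line 6 remove [wee] add [tadj,exox] -> 12 lines: nrqv bhva pbl sqy qfty qvmeb jklnu tadj exox zct ltcch prlnb
Hunk 3: at line 6 remove [jklnu] add [bmjg,cxu] -> 13 lines: nrqv bhva pbl sqy qfty qvmeb bmjg cxu tadj exox zct ltcch prlnb
Hunk 4: at line 6 remove [bmjg,cxu] add [abo] -> 12 lines: nrqv bhva pbl sqy qfty qvmeb abo tadj exox zct ltcch prlnb
Hunk 5: at line 5 remove [qvmeb] add [xnter,vvqgw,zfiac] -> 14 lines: nrqv bhva pbl sqy qfty xnter vvqgw zfiac abo tadj exox zct ltcch prlnb
Hunk 6: at line 8 remove [abo,tadj] add [vjt] -> 13 lines: nrqv bhva pbl sqy qfty xnter vvqgw zfiac vjt exox zct ltcch prlnb

Answer: nrqv
bhva
pbl
sqy
qfty
xnter
vvqgw
zfiac
vjt
exox
zct
ltcch
prlnb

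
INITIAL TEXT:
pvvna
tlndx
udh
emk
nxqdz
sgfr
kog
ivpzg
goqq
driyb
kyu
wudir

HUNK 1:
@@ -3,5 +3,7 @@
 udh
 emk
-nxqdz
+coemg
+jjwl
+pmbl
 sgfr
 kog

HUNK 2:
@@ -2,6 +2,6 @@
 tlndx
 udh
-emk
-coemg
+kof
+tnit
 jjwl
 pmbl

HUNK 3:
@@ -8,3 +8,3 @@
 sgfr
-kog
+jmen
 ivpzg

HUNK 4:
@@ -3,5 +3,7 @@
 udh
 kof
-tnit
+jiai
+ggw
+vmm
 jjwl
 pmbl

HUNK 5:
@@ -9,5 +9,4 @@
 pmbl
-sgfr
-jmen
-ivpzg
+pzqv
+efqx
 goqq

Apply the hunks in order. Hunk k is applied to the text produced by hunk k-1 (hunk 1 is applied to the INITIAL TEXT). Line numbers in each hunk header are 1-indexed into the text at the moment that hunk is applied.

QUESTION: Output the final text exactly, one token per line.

Answer: pvvna
tlndx
udh
kof
jiai
ggw
vmm
jjwl
pmbl
pzqv
efqx
goqq
driyb
kyu
wudir

Derivation:
Hunk 1: at line 3 remove [nxqdz] add [coemg,jjwl,pmbl] -> 14 lines: pvvna tlndx udh emk coemg jjwl pmbl sgfr kog ivpzg goqq driyb kyu wudir
Hunk 2: at line 2 remove [emk,coemg] add [kof,tnit] -> 14 lines: pvvna tlndx udh kof tnit jjwl pmbl sgfr kog ivpzg goqq driyb kyu wudir
Hunk 3: at line 8 remove [kog] add [jmen] -> 14 lines: pvvna tlndx udh kof tnit jjwl pmbl sgfr jmen ivpzg goqq driyb kyu wudir
Hunk 4: at line 3 remove [tnit] add [jiai,ggw,vmm] -> 16 lines: pvvna tlndx udh kof jiai ggw vmm jjwl pmbl sgfr jmen ivpzg goqq driyb kyu wudir
Hunk 5: at line 9 remove [sgfr,jmen,ivpzg] add [pzqv,efqx] -> 15 lines: pvvna tlndx udh kof jiai ggw vmm jjwl pmbl pzqv efqx goqq driyb kyu wudir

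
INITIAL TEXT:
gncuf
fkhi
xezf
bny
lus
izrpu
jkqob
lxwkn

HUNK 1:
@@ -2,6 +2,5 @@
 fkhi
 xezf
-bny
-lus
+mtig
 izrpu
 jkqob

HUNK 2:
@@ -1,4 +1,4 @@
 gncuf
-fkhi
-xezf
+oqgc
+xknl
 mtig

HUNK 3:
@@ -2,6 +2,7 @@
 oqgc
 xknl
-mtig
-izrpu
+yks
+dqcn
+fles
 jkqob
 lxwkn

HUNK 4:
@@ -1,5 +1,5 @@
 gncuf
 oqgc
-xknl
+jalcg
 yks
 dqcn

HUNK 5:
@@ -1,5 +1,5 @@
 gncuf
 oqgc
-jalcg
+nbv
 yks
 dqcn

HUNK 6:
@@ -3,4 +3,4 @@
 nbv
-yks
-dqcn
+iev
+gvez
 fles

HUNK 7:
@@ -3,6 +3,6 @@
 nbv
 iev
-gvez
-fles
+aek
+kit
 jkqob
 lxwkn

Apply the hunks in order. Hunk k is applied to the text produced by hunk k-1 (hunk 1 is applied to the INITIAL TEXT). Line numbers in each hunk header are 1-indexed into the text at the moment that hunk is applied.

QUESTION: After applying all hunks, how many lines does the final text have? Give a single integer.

Hunk 1: at line 2 remove [bny,lus] add [mtig] -> 7 lines: gncuf fkhi xezf mtig izrpu jkqob lxwkn
Hunk 2: at line 1 remove [fkhi,xezf] add [oqgc,xknl] -> 7 lines: gncuf oqgc xknl mtig izrpu jkqob lxwkn
Hunk 3: at line 2 remove [mtig,izrpu] add [yks,dqcn,fles] -> 8 lines: gncuf oqgc xknl yks dqcn fles jkqob lxwkn
Hunk 4: at line 1 remove [xknl] add [jalcg] -> 8 lines: gncuf oqgc jalcg yks dqcn fles jkqob lxwkn
Hunk 5: at line 1 remove [jalcg] add [nbv] -> 8 lines: gncuf oqgc nbv yks dqcn fles jkqob lxwkn
Hunk 6: at line 3 remove [yks,dqcn] add [iev,gvez] -> 8 lines: gncuf oqgc nbv iev gvez fles jkqob lxwkn
Hunk 7: at line 3 remove [gvez,fles] add [aek,kit] -> 8 lines: gncuf oqgc nbv iev aek kit jkqob lxwkn
Final line count: 8

Answer: 8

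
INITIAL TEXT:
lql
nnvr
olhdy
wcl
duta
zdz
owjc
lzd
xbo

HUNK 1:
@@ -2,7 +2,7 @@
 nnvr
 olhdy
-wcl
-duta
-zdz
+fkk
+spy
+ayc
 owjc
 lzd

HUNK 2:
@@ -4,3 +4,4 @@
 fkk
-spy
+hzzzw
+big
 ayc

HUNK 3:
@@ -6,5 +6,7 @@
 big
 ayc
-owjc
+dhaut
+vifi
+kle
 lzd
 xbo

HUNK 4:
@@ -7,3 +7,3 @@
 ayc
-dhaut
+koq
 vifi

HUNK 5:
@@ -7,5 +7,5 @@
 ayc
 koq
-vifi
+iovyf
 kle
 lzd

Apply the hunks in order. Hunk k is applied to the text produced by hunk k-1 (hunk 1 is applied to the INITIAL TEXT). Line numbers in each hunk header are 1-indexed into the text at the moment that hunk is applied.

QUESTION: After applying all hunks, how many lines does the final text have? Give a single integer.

Answer: 12

Derivation:
Hunk 1: at line 2 remove [wcl,duta,zdz] add [fkk,spy,ayc] -> 9 lines: lql nnvr olhdy fkk spy ayc owjc lzd xbo
Hunk 2: at line 4 remove [spy] add [hzzzw,big] -> 10 lines: lql nnvr olhdy fkk hzzzw big ayc owjc lzd xbo
Hunk 3: at line 6 remove [owjc] add [dhaut,vifi,kle] -> 12 lines: lql nnvr olhdy fkk hzzzw big ayc dhaut vifi kle lzd xbo
Hunk 4: at line 7 remove [dhaut] add [koq] -> 12 lines: lql nnvr olhdy fkk hzzzw big ayc koq vifi kle lzd xbo
Hunk 5: at line 7 remove [vifi] add [iovyf] -> 12 lines: lql nnvr olhdy fkk hzzzw big ayc koq iovyf kle lzd xbo
Final line count: 12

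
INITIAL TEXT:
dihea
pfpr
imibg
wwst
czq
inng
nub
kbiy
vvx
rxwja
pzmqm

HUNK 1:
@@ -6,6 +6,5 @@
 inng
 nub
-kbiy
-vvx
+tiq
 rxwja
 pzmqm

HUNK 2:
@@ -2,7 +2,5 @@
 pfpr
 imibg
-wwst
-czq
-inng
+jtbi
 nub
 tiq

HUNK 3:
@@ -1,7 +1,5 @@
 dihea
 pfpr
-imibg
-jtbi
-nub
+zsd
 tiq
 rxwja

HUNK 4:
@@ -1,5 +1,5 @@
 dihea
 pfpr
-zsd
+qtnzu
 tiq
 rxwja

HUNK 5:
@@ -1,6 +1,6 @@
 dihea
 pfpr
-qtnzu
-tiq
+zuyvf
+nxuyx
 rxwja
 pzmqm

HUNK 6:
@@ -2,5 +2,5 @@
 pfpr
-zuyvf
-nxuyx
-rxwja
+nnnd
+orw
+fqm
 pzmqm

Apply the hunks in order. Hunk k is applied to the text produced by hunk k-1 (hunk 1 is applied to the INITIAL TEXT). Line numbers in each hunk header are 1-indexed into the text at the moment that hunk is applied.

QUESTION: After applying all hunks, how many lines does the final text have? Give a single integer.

Hunk 1: at line 6 remove [kbiy,vvx] add [tiq] -> 10 lines: dihea pfpr imibg wwst czq inng nub tiq rxwja pzmqm
Hunk 2: at line 2 remove [wwst,czq,inng] add [jtbi] -> 8 lines: dihea pfpr imibg jtbi nub tiq rxwja pzmqm
Hunk 3: at line 1 remove [imibg,jtbi,nub] add [zsd] -> 6 lines: dihea pfpr zsd tiq rxwja pzmqm
Hunk 4: at line 1 remove [zsd] add [qtnzu] -> 6 lines: dihea pfpr qtnzu tiq rxwja pzmqm
Hunk 5: at line 1 remove [qtnzu,tiq] add [zuyvf,nxuyx] -> 6 lines: dihea pfpr zuyvf nxuyx rxwja pzmqm
Hunk 6: at line 2 remove [zuyvf,nxuyx,rxwja] add [nnnd,orw,fqm] -> 6 lines: dihea pfpr nnnd orw fqm pzmqm
Final line count: 6

Answer: 6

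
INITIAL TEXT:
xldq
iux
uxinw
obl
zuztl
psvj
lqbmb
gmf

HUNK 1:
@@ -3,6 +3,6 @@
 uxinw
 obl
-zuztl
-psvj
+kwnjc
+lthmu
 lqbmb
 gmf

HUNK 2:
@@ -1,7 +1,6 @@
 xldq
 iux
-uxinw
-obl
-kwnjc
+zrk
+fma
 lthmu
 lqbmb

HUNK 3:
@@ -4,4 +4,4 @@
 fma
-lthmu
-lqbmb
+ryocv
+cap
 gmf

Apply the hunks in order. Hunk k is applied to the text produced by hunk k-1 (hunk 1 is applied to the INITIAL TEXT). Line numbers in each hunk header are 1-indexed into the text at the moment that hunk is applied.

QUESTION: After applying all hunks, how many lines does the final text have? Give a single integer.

Answer: 7

Derivation:
Hunk 1: at line 3 remove [zuztl,psvj] add [kwnjc,lthmu] -> 8 lines: xldq iux uxinw obl kwnjc lthmu lqbmb gmf
Hunk 2: at line 1 remove [uxinw,obl,kwnjc] add [zrk,fma] -> 7 lines: xldq iux zrk fma lthmu lqbmb gmf
Hunk 3: at line 4 remove [lthmu,lqbmb] add [ryocv,cap] -> 7 lines: xldq iux zrk fma ryocv cap gmf
Final line count: 7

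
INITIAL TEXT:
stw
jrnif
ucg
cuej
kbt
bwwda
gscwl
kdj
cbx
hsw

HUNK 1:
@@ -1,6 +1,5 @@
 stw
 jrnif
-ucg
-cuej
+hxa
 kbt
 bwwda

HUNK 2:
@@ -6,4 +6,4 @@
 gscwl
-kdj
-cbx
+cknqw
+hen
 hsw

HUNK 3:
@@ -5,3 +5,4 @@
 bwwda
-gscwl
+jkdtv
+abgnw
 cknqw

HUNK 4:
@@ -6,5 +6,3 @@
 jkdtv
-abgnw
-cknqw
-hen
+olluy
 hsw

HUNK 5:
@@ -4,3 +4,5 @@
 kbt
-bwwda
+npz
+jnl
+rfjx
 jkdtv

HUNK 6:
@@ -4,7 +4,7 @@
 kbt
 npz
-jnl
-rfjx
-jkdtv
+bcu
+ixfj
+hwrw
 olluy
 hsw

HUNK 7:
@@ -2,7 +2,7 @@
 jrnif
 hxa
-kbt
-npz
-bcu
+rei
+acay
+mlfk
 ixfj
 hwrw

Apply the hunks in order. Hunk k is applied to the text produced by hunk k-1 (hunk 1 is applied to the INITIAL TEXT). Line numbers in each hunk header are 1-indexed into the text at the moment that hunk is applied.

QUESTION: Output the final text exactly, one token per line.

Answer: stw
jrnif
hxa
rei
acay
mlfk
ixfj
hwrw
olluy
hsw

Derivation:
Hunk 1: at line 1 remove [ucg,cuej] add [hxa] -> 9 lines: stw jrnif hxa kbt bwwda gscwl kdj cbx hsw
Hunk 2: at line 6 remove [kdj,cbx] add [cknqw,hen] -> 9 lines: stw jrnif hxa kbt bwwda gscwl cknqw hen hsw
Hunk 3: at line 5 remove [gscwl] add [jkdtv,abgnw] -> 10 lines: stw jrnif hxa kbt bwwda jkdtv abgnw cknqw hen hsw
Hunk 4: at line 6 remove [abgnw,cknqw,hen] add [olluy] -> 8 lines: stw jrnif hxa kbt bwwda jkdtv olluy hsw
Hunk 5: at line 4 remove [bwwda] add [npz,jnl,rfjx] -> 10 lines: stw jrnif hxa kbt npz jnl rfjx jkdtv olluy hsw
Hunk 6: at line 4 remove [jnl,rfjx,jkdtv] add [bcu,ixfj,hwrw] -> 10 lines: stw jrnif hxa kbt npz bcu ixfj hwrw olluy hsw
Hunk 7: at line 2 remove [kbt,npz,bcu] add [rei,acay,mlfk] -> 10 lines: stw jrnif hxa rei acay mlfk ixfj hwrw olluy hsw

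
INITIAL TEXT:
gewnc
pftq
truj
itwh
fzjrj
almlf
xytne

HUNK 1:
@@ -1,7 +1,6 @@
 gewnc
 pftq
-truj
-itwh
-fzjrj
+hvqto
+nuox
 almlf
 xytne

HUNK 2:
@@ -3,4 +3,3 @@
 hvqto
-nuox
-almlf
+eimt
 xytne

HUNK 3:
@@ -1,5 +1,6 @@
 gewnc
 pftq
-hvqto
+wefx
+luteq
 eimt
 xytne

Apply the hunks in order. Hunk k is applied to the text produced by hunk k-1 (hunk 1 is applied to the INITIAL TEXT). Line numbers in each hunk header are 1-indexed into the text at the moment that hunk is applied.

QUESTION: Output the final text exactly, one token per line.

Answer: gewnc
pftq
wefx
luteq
eimt
xytne

Derivation:
Hunk 1: at line 1 remove [truj,itwh,fzjrj] add [hvqto,nuox] -> 6 lines: gewnc pftq hvqto nuox almlf xytne
Hunk 2: at line 3 remove [nuox,almlf] add [eimt] -> 5 lines: gewnc pftq hvqto eimt xytne
Hunk 3: at line 1 remove [hvqto] add [wefx,luteq] -> 6 lines: gewnc pftq wefx luteq eimt xytne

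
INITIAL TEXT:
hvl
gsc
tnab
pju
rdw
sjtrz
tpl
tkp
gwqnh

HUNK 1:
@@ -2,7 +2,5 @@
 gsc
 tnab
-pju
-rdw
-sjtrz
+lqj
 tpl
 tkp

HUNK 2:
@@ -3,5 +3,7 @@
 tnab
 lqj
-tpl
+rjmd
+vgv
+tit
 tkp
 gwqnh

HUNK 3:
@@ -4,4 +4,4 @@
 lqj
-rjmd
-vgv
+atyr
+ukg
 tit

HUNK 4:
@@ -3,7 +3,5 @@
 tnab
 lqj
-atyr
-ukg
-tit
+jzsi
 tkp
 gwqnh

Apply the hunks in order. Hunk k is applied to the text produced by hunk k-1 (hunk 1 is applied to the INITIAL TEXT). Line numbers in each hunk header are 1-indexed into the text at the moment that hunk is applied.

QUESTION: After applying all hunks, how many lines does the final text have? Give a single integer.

Answer: 7

Derivation:
Hunk 1: at line 2 remove [pju,rdw,sjtrz] add [lqj] -> 7 lines: hvl gsc tnab lqj tpl tkp gwqnh
Hunk 2: at line 3 remove [tpl] add [rjmd,vgv,tit] -> 9 lines: hvl gsc tnab lqj rjmd vgv tit tkp gwqnh
Hunk 3: at line 4 remove [rjmd,vgv] add [atyr,ukg] -> 9 lines: hvl gsc tnab lqj atyr ukg tit tkp gwqnh
Hunk 4: at line 3 remove [atyr,ukg,tit] add [jzsi] -> 7 lines: hvl gsc tnab lqj jzsi tkp gwqnh
Final line count: 7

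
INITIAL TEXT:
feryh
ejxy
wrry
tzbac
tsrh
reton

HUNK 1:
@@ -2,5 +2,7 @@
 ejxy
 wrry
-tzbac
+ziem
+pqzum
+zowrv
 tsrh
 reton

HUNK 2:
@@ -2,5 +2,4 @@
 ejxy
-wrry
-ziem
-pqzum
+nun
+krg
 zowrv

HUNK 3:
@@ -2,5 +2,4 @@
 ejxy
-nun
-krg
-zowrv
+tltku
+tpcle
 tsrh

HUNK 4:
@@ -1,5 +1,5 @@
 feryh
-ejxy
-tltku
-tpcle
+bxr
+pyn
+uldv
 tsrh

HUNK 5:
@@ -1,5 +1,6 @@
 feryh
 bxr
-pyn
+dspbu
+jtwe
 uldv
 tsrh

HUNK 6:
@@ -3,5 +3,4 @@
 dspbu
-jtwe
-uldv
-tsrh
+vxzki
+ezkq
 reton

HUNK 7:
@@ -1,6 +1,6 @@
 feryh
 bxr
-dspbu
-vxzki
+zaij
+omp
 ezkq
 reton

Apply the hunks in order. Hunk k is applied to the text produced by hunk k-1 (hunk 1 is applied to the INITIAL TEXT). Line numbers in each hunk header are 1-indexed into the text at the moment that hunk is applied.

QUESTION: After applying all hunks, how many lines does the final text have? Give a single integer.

Hunk 1: at line 2 remove [tzbac] add [ziem,pqzum,zowrv] -> 8 lines: feryh ejxy wrry ziem pqzum zowrv tsrh reton
Hunk 2: at line 2 remove [wrry,ziem,pqzum] add [nun,krg] -> 7 lines: feryh ejxy nun krg zowrv tsrh reton
Hunk 3: at line 2 remove [nun,krg,zowrv] add [tltku,tpcle] -> 6 lines: feryh ejxy tltku tpcle tsrh reton
Hunk 4: at line 1 remove [ejxy,tltku,tpcle] add [bxr,pyn,uldv] -> 6 lines: feryh bxr pyn uldv tsrh reton
Hunk 5: at line 1 remove [pyn] add [dspbu,jtwe] -> 7 lines: feryh bxr dspbu jtwe uldv tsrh reton
Hunk 6: at line 3 remove [jtwe,uldv,tsrh] add [vxzki,ezkq] -> 6 lines: feryh bxr dspbu vxzki ezkq reton
Hunk 7: at line 1 remove [dspbu,vxzki] add [zaij,omp] -> 6 lines: feryh bxr zaij omp ezkq reton
Final line count: 6

Answer: 6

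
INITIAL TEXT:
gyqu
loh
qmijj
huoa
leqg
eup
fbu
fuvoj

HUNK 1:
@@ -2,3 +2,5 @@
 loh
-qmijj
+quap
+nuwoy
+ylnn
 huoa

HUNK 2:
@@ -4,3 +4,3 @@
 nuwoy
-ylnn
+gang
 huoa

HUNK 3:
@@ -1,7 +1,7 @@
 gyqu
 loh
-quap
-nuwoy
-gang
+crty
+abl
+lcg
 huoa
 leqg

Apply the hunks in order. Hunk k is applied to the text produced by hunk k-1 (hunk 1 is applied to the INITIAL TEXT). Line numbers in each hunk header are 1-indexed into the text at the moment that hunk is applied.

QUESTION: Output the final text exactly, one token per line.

Answer: gyqu
loh
crty
abl
lcg
huoa
leqg
eup
fbu
fuvoj

Derivation:
Hunk 1: at line 2 remove [qmijj] add [quap,nuwoy,ylnn] -> 10 lines: gyqu loh quap nuwoy ylnn huoa leqg eup fbu fuvoj
Hunk 2: at line 4 remove [ylnn] add [gang] -> 10 lines: gyqu loh quap nuwoy gang huoa leqg eup fbu fuvoj
Hunk 3: at line 1 remove [quap,nuwoy,gang] add [crty,abl,lcg] -> 10 lines: gyqu loh crty abl lcg huoa leqg eup fbu fuvoj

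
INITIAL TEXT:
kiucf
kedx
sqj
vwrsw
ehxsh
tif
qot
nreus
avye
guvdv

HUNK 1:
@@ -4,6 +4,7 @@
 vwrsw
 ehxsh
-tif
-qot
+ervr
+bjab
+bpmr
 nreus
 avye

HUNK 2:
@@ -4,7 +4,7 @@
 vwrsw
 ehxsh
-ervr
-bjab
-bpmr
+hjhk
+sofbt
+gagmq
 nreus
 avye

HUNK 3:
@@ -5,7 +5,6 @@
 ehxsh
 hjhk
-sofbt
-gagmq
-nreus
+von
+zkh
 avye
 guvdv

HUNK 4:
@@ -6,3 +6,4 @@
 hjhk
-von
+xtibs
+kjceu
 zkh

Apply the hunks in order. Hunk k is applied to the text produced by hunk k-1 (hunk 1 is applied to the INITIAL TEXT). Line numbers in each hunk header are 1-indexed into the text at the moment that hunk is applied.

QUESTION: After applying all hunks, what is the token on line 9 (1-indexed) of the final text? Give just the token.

Hunk 1: at line 4 remove [tif,qot] add [ervr,bjab,bpmr] -> 11 lines: kiucf kedx sqj vwrsw ehxsh ervr bjab bpmr nreus avye guvdv
Hunk 2: at line 4 remove [ervr,bjab,bpmr] add [hjhk,sofbt,gagmq] -> 11 lines: kiucf kedx sqj vwrsw ehxsh hjhk sofbt gagmq nreus avye guvdv
Hunk 3: at line 5 remove [sofbt,gagmq,nreus] add [von,zkh] -> 10 lines: kiucf kedx sqj vwrsw ehxsh hjhk von zkh avye guvdv
Hunk 4: at line 6 remove [von] add [xtibs,kjceu] -> 11 lines: kiucf kedx sqj vwrsw ehxsh hjhk xtibs kjceu zkh avye guvdv
Final line 9: zkh

Answer: zkh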